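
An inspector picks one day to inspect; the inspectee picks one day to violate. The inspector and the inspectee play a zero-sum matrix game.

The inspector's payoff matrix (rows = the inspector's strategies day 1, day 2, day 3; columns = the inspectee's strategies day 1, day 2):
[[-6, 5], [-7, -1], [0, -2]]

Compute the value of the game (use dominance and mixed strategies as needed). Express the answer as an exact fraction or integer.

Row day 2 is strictly dominated by row day 1, so the inspector never plays it.
The remaining 2×2 game on (day 1, day 3) × (day 1, day 2) has no saddle point. Let the inspector play day 1 with probability p; indifference gives −6p = 5p − 2(1−p), so p = 2/13.
Similarly the inspectee's optimal q on day 1 is 7/13, and the value is -6·(7/13) + (5)·(6/13) = -12/13.

-12/13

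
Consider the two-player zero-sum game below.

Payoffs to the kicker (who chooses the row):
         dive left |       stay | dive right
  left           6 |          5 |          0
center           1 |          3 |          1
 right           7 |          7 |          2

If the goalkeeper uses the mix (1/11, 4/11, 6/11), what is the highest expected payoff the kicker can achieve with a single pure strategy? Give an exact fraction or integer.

47/11

left: (6)·(1/11) + (5)·(4/11) + (0)·(6/11) = 26/11.
center: (1)·(1/11) + (3)·(4/11) + (1)·(6/11) = 19/11.
right: (7)·(1/11) + (7)·(4/11) + (2)·(6/11) = 47/11.
The best pure response is right with expected payoff 47/11.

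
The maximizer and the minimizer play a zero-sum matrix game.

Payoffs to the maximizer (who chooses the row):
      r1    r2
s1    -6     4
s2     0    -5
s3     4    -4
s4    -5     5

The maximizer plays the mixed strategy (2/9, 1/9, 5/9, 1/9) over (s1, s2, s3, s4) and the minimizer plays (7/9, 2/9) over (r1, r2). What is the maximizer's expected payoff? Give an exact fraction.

Against (7/9, 2/9), each row's expected payoff is s1: -34/9; s2: -10/9; s3: 20/9; s4: -25/9.
Taking the (2/9, 1/9, 5/9, 1/9)-weighted average: (2/9)·(-34/9) + (1/9)·(-10/9) + (5/9)·(20/9) + (1/9)·(-25/9) = -1/27.

-1/27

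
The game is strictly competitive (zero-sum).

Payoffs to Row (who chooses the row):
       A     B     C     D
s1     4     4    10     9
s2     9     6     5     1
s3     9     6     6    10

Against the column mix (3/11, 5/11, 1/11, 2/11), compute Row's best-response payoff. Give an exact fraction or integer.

83/11

s1: (4)·(3/11) + (4)·(5/11) + (10)·(1/11) + (9)·(2/11) = 60/11.
s2: (9)·(3/11) + (6)·(5/11) + (5)·(1/11) + (1)·(2/11) = 64/11.
s3: (9)·(3/11) + (6)·(5/11) + (6)·(1/11) + (10)·(2/11) = 83/11.
The best pure response is s3 with expected payoff 83/11.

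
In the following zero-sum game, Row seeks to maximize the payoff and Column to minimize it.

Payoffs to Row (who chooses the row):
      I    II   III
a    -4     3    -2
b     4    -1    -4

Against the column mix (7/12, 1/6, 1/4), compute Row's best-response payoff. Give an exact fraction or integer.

a: (-4)·(7/12) + (3)·(1/6) + (-2)·(1/4) = -7/3.
b: (4)·(7/12) + (-1)·(1/6) + (-4)·(1/4) = 7/6.
The best pure response is b with expected payoff 7/6.

7/6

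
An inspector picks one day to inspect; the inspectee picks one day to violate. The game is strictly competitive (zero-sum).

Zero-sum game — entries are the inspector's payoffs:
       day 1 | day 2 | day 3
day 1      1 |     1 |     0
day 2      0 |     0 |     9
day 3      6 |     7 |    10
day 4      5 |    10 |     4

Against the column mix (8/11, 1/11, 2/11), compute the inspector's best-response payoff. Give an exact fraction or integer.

day 1: (1)·(8/11) + (1)·(1/11) + (0)·(2/11) = 9/11.
day 2: (0)·(8/11) + (0)·(1/11) + (9)·(2/11) = 18/11.
day 3: (6)·(8/11) + (7)·(1/11) + (10)·(2/11) = 75/11.
day 4: (5)·(8/11) + (10)·(1/11) + (4)·(2/11) = 58/11.
The best pure response is day 3 with expected payoff 75/11.

75/11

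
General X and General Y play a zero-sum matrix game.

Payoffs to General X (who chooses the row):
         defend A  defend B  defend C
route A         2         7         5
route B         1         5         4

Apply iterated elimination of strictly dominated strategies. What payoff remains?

Row route B is strictly dominated by row route A (2>1, 7>5, 5>4); eliminate route B.
Column defend C is strictly dominated by defend A for General Y (2<5); eliminate defend C.
Column defend B is strictly dominated by defend A for General Y (2<7); eliminate defend B.
Only (route A, defend A) remains, with payoff 2.

2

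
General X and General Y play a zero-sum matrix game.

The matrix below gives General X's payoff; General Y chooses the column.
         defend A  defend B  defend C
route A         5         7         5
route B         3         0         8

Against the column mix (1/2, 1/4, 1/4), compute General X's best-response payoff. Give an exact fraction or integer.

route A: (5)·(1/2) + (7)·(1/4) + (5)·(1/4) = 11/2.
route B: (3)·(1/2) + (0)·(1/4) + (8)·(1/4) = 7/2.
The best pure response is route A with expected payoff 11/2.

11/2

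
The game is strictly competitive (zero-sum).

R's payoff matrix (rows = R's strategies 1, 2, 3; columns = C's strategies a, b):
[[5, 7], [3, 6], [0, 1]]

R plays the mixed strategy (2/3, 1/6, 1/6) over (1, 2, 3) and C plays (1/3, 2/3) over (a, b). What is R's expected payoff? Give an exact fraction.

Against (1/3, 2/3), each row's expected payoff is 1: 19/3; 2: 5; 3: 2/3.
Taking the (2/3, 1/6, 1/6)-weighted average: (2/3)·(19/3) + (1/6)·(5) + (1/6)·(2/3) = 31/6.

31/6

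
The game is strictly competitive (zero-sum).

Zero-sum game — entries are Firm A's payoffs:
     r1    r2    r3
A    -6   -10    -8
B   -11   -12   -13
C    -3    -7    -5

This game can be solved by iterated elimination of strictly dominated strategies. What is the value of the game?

Column r1 is strictly dominated by r2 for Firm B (-10<-6, -12<-11, -7<-3); eliminate r1.
Row B is strictly dominated by row A (-10>-12, -8>-13); eliminate B.
Row A is strictly dominated by row C (-7>-10, -5>-8); eliminate A.
Column r3 is strictly dominated by r2 for Firm B (-7<-5); eliminate r3.
Only (C, r2) remains, with payoff -7.

-7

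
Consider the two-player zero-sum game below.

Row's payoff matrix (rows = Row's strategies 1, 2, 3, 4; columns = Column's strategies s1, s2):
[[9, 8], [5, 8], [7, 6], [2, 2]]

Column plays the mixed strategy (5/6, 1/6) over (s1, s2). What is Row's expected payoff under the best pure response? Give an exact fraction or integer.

1: (9)·(5/6) + (8)·(1/6) = 53/6.
2: (5)·(5/6) + (8)·(1/6) = 11/2.
3: (7)·(5/6) + (6)·(1/6) = 41/6.
4: (2)·(5/6) + (2)·(1/6) = 2.
The best pure response is 1 with expected payoff 53/6.

53/6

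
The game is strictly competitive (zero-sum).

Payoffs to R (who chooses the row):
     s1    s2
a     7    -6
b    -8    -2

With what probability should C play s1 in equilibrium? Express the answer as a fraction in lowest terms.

Row minima are -6 and -8, so R's maximin is -6; column maxima are 7 and -2, so C's minimax is -2. These differ, so the equilibrium is in mixed strategies.
Let C play s1 with probability q. R is indifferent when 7q − 6(1−q) = −8q − 2(1−q), giving q = 4/19.

4/19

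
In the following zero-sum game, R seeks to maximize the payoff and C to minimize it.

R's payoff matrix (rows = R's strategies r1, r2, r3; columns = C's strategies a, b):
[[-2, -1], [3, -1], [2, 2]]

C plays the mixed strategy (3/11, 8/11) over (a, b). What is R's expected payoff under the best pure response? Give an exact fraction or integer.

2

r1: (-2)·(3/11) + (-1)·(8/11) = -14/11.
r2: (3)·(3/11) + (-1)·(8/11) = 1/11.
r3: (2)·(3/11) + (2)·(8/11) = 2.
The best pure response is r3 with expected payoff 2.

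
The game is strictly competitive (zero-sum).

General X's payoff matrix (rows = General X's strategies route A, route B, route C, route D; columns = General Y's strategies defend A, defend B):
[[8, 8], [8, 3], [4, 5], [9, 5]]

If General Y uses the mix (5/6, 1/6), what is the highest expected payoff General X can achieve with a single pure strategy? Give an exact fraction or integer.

25/3

route A: (8)·(5/6) + (8)·(1/6) = 8.
route B: (8)·(5/6) + (3)·(1/6) = 43/6.
route C: (4)·(5/6) + (5)·(1/6) = 25/6.
route D: (9)·(5/6) + (5)·(1/6) = 25/3.
The best pure response is route D with expected payoff 25/3.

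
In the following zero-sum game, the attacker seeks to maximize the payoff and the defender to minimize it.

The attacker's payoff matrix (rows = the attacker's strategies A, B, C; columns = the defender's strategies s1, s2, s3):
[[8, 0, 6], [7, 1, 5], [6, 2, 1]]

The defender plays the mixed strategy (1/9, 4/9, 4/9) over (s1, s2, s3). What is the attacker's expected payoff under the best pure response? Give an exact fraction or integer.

A: (8)·(1/9) + (0)·(4/9) + (6)·(4/9) = 32/9.
B: (7)·(1/9) + (1)·(4/9) + (5)·(4/9) = 31/9.
C: (6)·(1/9) + (2)·(4/9) + (1)·(4/9) = 2.
The best pure response is A with expected payoff 32/9.

32/9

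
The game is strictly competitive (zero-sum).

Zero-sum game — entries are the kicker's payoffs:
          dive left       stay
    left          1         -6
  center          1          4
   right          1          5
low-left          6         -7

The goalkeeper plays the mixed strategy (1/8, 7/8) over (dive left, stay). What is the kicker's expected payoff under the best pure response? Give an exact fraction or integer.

left: (1)·(1/8) + (-6)·(7/8) = -41/8.
center: (1)·(1/8) + (4)·(7/8) = 29/8.
right: (1)·(1/8) + (5)·(7/8) = 9/2.
low-left: (6)·(1/8) + (-7)·(7/8) = -43/8.
The best pure response is right with expected payoff 9/2.

9/2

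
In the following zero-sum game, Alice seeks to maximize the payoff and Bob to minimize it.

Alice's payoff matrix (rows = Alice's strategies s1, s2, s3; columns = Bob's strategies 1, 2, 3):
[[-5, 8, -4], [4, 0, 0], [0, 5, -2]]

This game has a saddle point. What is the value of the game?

Row minima: -5, 0, -2 → Alice's maximin is 0.
Column maxima: 4, 8, 0 → Bob's minimax is 0.
They coincide at (s2, 3), so the value is 0.

0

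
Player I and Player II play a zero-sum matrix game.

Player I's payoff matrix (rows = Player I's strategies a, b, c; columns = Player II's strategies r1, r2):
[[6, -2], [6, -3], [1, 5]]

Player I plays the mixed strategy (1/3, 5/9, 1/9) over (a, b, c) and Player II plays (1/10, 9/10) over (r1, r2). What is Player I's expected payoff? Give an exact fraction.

-19/18

Against (1/10, 9/10), each row's expected payoff is a: -6/5; b: -21/10; c: 23/5.
Taking the (1/3, 5/9, 1/9)-weighted average: (1/3)·(-6/5) + (5/9)·(-21/10) + (1/9)·(23/5) = -19/18.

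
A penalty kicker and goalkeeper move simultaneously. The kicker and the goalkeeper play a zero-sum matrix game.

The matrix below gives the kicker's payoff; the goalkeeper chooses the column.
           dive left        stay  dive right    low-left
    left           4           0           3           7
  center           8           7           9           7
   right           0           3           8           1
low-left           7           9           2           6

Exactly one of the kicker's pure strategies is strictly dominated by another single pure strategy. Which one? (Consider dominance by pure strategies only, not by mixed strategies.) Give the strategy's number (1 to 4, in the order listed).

3

Compare right with center: 8 > 0, 7 > 3, 9 > 8, 7 > 1.
So center strictly dominates right for the kicker; right is strictly dominated.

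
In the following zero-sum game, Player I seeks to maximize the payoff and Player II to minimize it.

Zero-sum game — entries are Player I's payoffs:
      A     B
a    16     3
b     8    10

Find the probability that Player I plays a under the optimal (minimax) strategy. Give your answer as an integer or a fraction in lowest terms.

2/15

Row minima are 3 and 8, so Player I's maximin is 8; column maxima are 16 and 10, so Player II's minimax is 10. These differ, so the equilibrium is in mixed strategies.
Let Player I play a with probability p. Player II is indifferent when 16p + 8(1−p) = 3p + 10(1−p), giving p = 2/15.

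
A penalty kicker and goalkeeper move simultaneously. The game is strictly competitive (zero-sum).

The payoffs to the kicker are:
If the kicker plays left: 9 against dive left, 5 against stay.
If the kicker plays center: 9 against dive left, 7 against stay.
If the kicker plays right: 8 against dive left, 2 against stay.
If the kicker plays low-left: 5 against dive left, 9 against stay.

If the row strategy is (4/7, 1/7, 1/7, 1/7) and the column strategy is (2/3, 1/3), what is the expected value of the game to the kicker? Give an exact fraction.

Against (2/3, 1/3), each row's expected payoff is left: 23/3; center: 25/3; right: 6; low-left: 19/3.
Taking the (4/7, 1/7, 1/7, 1/7)-weighted average: (4/7)·(23/3) + (1/7)·(25/3) + (1/7)·(6) + (1/7)·(19/3) = 22/3.

22/3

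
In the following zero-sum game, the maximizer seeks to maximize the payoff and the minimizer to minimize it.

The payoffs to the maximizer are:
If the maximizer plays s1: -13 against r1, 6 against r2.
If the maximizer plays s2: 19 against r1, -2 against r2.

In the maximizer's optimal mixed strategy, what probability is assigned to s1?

Row minima are -13 and -2, so the maximizer's maximin is -2; column maxima are 19 and 6, so the minimizer's minimax is 6. These differ, so the equilibrium is in mixed strategies.
Let the maximizer play s1 with probability p. The minimizer is indifferent when −13p + 19(1−p) = 6p − 2(1−p), giving p = 21/40.

21/40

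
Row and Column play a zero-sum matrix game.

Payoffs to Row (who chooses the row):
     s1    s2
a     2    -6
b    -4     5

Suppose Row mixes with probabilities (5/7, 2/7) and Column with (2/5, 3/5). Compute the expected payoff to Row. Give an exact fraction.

Against (2/5, 3/5), each row's expected payoff is a: -14/5; b: 7/5.
Taking the (5/7, 2/7)-weighted average: (5/7)·(-14/5) + (2/7)·(7/5) = -8/5.

-8/5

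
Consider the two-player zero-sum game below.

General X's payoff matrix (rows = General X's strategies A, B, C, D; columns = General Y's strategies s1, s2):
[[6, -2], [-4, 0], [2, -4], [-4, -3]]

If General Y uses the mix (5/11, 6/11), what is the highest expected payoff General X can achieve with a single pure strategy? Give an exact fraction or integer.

A: (6)·(5/11) + (-2)·(6/11) = 18/11.
B: (-4)·(5/11) + (0)·(6/11) = -20/11.
C: (2)·(5/11) + (-4)·(6/11) = -14/11.
D: (-4)·(5/11) + (-3)·(6/11) = -38/11.
The best pure response is A with expected payoff 18/11.

18/11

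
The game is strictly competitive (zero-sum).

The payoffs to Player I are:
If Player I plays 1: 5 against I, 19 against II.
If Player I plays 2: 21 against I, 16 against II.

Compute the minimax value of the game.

319/19

Row minima are 5 and 16, so Player I's maximin is 16; column maxima are 21 and 19, so Player II's minimax is 19. These differ, so the equilibrium is in mixed strategies.
Let Player I play 1 with probability p. Player II is indifferent when 5p + 21(1−p) = 19p + 16(1−p), giving p = 5/19.
Let Player II play I with probability q. Player I is indifferent when 5q + 19(1−q) = 21q + 16(1−q), giving q = 3/19.
The value is 5·(3/19) + (19)·(16/19) = 319/19.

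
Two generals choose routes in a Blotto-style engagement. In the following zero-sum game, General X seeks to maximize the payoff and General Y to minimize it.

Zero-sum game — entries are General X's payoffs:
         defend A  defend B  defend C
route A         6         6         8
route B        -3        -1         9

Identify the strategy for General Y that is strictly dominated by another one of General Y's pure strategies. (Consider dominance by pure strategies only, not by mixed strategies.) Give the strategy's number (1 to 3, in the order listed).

General Y prefers columns that give General X less. Compare defend C with defend A: 6 < 8, -3 < 9.
So defend A strictly dominates defend C for General Y; defend C is strictly dominated.

3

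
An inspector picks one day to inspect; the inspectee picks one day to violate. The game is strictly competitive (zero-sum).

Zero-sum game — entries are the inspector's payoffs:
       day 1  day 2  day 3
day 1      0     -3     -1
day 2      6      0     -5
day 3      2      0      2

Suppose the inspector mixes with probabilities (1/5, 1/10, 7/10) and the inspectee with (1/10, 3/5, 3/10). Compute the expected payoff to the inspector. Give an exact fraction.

Against (1/10, 3/5, 3/10), each row's expected payoff is day 1: -21/10; day 2: -9/10; day 3: 4/5.
Taking the (1/5, 1/10, 7/10)-weighted average: (1/5)·(-21/10) + (1/10)·(-9/10) + (7/10)·(4/5) = 1/20.

1/20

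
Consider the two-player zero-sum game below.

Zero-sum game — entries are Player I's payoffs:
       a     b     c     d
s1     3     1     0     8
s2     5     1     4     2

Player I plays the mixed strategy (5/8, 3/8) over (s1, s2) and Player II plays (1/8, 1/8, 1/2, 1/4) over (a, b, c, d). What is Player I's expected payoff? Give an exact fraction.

Against (1/8, 1/8, 1/2, 1/4), each row's expected payoff is s1: 5/2; s2: 13/4.
Taking the (5/8, 3/8)-weighted average: (5/8)·(5/2) + (3/8)·(13/4) = 89/32.

89/32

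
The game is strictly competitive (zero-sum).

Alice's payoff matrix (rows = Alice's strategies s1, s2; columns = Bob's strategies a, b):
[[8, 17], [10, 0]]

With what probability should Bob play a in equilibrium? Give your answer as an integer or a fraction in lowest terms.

Row minima are 8 and 0, so Alice's maximin is 8; column maxima are 10 and 17, so Bob's minimax is 10. These differ, so the equilibrium is in mixed strategies.
Let Bob play a with probability q. Alice is indifferent when 8q + 17(1−q) = 10q, giving q = 17/19.

17/19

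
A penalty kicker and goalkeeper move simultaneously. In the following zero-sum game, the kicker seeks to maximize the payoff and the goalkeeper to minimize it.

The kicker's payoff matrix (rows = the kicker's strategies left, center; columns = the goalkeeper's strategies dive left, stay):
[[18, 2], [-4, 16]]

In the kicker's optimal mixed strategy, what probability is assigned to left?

Row minima are 2 and -4, so the kicker's maximin is 2; column maxima are 18 and 16, so the goalkeeper's minimax is 16. These differ, so the equilibrium is in mixed strategies.
Let the kicker play left with probability p. The goalkeeper is indifferent when 18p − 4(1−p) = 2p + 16(1−p), giving p = 5/9.

5/9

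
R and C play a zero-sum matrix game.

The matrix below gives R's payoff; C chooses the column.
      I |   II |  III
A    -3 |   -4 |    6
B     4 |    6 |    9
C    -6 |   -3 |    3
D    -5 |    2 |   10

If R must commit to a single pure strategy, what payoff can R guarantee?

4

The worst-case payoff for each row is A: -4, B: 4, C: -6, D: -5.
The best of these is 4.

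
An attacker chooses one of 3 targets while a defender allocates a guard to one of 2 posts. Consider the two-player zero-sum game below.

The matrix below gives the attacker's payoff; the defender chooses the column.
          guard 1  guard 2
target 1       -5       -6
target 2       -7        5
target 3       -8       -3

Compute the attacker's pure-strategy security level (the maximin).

The worst-case payoff for each row is target 1: -6, target 2: -7, target 3: -8.
The best of these is -6.

-6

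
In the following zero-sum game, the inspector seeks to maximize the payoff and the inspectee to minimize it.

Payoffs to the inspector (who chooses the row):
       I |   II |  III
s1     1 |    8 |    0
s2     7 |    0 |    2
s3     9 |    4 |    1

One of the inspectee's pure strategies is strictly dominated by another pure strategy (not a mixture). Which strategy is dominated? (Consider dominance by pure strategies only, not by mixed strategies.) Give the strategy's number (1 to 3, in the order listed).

The inspectee prefers columns that give the inspector less. Compare I with III: 0 < 1, 2 < 7, 1 < 9.
So III strictly dominates I for the inspectee; I is strictly dominated.

1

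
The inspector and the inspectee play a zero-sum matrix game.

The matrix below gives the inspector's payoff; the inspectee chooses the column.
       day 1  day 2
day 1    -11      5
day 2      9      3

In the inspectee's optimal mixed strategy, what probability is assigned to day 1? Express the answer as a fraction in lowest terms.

Row minima are -11 and 3, so the inspector's maximin is 3; column maxima are 9 and 5, so the inspectee's minimax is 5. These differ, so the equilibrium is in mixed strategies.
Let the inspectee play day 1 with probability q. The inspector is indifferent when −11q + 5(1−q) = 9q + 3(1−q), giving q = 1/11.

1/11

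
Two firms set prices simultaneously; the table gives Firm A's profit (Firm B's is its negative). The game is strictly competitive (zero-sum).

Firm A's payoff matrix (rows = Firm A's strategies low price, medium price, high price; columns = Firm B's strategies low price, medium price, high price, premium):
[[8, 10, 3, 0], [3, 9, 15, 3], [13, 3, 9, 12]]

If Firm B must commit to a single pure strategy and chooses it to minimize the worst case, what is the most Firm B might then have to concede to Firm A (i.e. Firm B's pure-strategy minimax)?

The worst case (largest entry) in each column is low price: 13, medium price: 10, high price: 15, premium: 12.
The best (smallest) of these is 10.

10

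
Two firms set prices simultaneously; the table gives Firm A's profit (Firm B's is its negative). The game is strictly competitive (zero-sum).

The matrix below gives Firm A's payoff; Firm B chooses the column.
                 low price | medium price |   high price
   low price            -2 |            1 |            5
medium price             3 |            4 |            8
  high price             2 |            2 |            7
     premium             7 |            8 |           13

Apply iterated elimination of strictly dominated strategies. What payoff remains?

7

Row high price is strictly dominated by row medium price (3>2, 4>2, 8>7); eliminate high price.
Column medium price is strictly dominated by low price for Firm B (-2<1, 3<4, 7<8); eliminate medium price.
Row low price is strictly dominated by row medium price (3>-2, 8>5); eliminate low price.
Row medium price is strictly dominated by row premium (7>3, 13>8); eliminate medium price.
Column high price is strictly dominated by low price for Firm B (7<13); eliminate high price.
Only (premium, low price) remains, with payoff 7.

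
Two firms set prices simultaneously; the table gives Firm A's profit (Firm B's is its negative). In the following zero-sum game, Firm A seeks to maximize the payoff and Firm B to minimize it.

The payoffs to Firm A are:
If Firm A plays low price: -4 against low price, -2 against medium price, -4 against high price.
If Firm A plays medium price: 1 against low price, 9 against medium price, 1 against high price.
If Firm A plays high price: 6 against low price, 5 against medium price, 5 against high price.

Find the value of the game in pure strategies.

Row minima: -4, 1, 5 → Firm A's maximin is 5.
Column maxima: 6, 9, 5 → Firm B's minimax is 5.
They coincide at (high price, high price), so the value is 5.

5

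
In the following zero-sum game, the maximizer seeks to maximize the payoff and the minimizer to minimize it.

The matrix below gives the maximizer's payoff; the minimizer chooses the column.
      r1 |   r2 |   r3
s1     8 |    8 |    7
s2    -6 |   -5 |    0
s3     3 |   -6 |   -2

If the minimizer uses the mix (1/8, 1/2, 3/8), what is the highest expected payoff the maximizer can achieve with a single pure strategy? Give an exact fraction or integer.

s1: (8)·(1/8) + (8)·(1/2) + (7)·(3/8) = 61/8.
s2: (-6)·(1/8) + (-5)·(1/2) + (0)·(3/8) = -13/4.
s3: (3)·(1/8) + (-6)·(1/2) + (-2)·(3/8) = -27/8.
The best pure response is s1 with expected payoff 61/8.

61/8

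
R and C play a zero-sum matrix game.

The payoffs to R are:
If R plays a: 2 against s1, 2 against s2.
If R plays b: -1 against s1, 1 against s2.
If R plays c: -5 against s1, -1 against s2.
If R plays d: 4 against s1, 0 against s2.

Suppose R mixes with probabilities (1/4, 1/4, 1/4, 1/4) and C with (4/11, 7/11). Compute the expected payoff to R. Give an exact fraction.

7/22

Against (4/11, 7/11), each row's expected payoff is a: 2; b: 3/11; c: -27/11; d: 16/11.
Taking the (1/4, 1/4, 1/4, 1/4)-weighted average: (1/4)·(2) + (1/4)·(3/11) + (1/4)·(-27/11) + (1/4)·(16/11) = 7/22.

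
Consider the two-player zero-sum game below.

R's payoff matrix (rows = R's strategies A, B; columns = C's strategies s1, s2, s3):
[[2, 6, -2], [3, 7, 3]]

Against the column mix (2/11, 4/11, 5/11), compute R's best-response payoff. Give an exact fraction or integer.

49/11

A: (2)·(2/11) + (6)·(4/11) + (-2)·(5/11) = 18/11.
B: (3)·(2/11) + (7)·(4/11) + (3)·(5/11) = 49/11.
The best pure response is B with expected payoff 49/11.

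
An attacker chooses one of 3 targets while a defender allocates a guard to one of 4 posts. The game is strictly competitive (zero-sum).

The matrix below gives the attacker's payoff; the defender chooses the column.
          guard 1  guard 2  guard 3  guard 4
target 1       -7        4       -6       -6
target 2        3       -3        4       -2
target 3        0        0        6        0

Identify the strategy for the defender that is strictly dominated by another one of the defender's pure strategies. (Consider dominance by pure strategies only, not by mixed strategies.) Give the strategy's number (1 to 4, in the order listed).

The defender prefers columns that give the attacker less. Compare guard 3 with guard 1: -7 < -6, 3 < 4, 0 < 6.
So guard 1 strictly dominates guard 3 for the defender; guard 3 is strictly dominated.

3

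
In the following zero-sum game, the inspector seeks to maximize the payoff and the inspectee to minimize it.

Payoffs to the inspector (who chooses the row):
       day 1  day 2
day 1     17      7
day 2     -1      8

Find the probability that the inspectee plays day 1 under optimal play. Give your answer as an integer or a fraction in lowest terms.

Row minima are 7 and -1, so the inspector's maximin is 7; column maxima are 17 and 8, so the inspectee's minimax is 8. These differ, so the equilibrium is in mixed strategies.
Let the inspectee play day 1 with probability q. The inspector is indifferent when 17q + 7(1−q) = −q + 8(1−q), giving q = 1/19.

1/19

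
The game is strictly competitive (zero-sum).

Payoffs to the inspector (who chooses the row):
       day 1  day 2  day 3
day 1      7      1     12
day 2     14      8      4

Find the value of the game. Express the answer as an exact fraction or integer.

Column day 1 is strictly dominated by day 2 for the inspectee (it gives the inspector more in every row).
The remaining 2×2 game on (day 1, day 2) × (day 2, day 3) has no saddle point. Let the inspector play day 1 with probability p; indifference gives p + 8(1−p) = 12p + 4(1−p), so p = 4/15.
Similarly the inspectee's optimal q on day 2 is 8/15, and the value is 1·(8/15) + (12)·(7/15) = 92/15.

92/15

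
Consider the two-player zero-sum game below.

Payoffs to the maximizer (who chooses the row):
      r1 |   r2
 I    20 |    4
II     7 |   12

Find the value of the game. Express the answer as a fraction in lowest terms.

212/21

Row minima are 4 and 7, so the maximizer's maximin is 7; column maxima are 20 and 12, so the minimizer's minimax is 12. These differ, so the equilibrium is in mixed strategies.
Let the maximizer play I with probability p. The minimizer is indifferent when 20p + 7(1−p) = 4p + 12(1−p), giving p = 5/21.
Let the minimizer play r1 with probability q. The maximizer is indifferent when 20q + 4(1−q) = 7q + 12(1−q), giving q = 8/21.
The value is 20·(8/21) + (4)·(13/21) = 212/21.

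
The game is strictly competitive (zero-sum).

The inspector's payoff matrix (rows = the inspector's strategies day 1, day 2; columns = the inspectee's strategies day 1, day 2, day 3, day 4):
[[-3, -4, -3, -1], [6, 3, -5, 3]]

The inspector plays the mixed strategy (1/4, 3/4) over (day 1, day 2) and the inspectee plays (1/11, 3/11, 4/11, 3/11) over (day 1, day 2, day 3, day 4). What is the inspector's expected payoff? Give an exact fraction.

Against (1/11, 3/11, 4/11, 3/11), each row's expected payoff is day 1: -30/11; day 2: 4/11.
Taking the (1/4, 3/4)-weighted average: (1/4)·(-30/11) + (3/4)·(4/11) = -9/22.

-9/22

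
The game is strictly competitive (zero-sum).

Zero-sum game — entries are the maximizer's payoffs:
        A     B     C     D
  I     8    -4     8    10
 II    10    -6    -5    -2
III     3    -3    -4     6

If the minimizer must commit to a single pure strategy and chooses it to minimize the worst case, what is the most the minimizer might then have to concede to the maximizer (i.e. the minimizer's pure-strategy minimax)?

The worst case (largest entry) in each column is A: 10, B: -3, C: 8, D: 10.
The best (smallest) of these is -3.

-3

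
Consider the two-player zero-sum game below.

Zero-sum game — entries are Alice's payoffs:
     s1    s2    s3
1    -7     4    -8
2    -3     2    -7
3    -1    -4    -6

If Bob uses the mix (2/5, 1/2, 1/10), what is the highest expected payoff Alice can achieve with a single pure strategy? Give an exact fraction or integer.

-9/10

1: (-7)·(2/5) + (4)·(1/2) + (-8)·(1/10) = -8/5.
2: (-3)·(2/5) + (2)·(1/2) + (-7)·(1/10) = -9/10.
3: (-1)·(2/5) + (-4)·(1/2) + (-6)·(1/10) = -3.
The best pure response is 2 with expected payoff -9/10.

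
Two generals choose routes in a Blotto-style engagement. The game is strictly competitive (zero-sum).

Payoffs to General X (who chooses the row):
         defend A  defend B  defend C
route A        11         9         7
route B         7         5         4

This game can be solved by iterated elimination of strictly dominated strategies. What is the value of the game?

7

Column defend A is strictly dominated by defend B for General Y (9<11, 5<7); eliminate defend A.
Row route B is strictly dominated by row route A (9>5, 7>4); eliminate route B.
Column defend B is strictly dominated by defend C for General Y (7<9); eliminate defend B.
Only (route A, defend C) remains, with payoff 7.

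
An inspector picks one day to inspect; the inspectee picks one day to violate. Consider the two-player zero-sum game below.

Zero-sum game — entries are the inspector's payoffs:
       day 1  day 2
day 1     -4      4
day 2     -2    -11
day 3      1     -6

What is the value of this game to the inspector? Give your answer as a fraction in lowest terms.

Row day 2 is strictly dominated by row day 3, so the inspector never plays it.
The remaining 2×2 game on (day 1, day 3) × (day 1, day 2) has no saddle point. Let the inspector play day 1 with probability p; indifference gives −4p + (1−p) = 4p − 6(1−p), so p = 7/15.
Similarly the inspectee's optimal q on day 1 is 2/3, and the value is -4·(2/3) + (4)·(1/3) = -4/3.

-4/3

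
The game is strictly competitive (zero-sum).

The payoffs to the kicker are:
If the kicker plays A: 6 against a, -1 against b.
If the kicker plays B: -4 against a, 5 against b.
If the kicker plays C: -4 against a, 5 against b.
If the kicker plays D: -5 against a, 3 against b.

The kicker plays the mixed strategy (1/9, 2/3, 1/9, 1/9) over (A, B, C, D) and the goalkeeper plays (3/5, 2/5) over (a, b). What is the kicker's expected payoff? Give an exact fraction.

-7/45

Against (3/5, 2/5), each row's expected payoff is A: 16/5; B: -2/5; C: -2/5; D: -9/5.
Taking the (1/9, 2/3, 1/9, 1/9)-weighted average: (1/9)·(16/5) + (2/3)·(-2/5) + (1/9)·(-2/5) + (1/9)·(-9/5) = -7/45.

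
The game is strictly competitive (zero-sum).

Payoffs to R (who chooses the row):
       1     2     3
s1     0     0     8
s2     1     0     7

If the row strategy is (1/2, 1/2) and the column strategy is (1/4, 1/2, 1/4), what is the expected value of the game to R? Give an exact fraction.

Against (1/4, 1/2, 1/4), each row's expected payoff is s1: 2; s2: 2.
Taking the (1/2, 1/2)-weighted average: (1/2)·(2) + (1/2)·(2) = 2.

2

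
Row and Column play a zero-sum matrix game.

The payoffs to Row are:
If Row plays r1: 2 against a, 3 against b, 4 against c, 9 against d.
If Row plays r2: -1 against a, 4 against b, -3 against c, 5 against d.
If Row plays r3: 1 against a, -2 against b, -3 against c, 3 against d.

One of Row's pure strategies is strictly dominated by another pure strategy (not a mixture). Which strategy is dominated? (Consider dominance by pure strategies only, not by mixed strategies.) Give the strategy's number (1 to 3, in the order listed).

Compare r3 with r1: 2 > 1, 3 > -2, 4 > -3, 9 > 3.
So r1 strictly dominates r3 for Row; r3 is strictly dominated.

3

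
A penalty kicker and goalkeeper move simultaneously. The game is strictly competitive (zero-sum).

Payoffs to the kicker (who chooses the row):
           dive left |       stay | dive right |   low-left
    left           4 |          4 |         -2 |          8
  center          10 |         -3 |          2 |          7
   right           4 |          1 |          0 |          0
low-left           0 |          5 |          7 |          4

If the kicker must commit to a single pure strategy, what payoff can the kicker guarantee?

The worst-case payoff for each row is left: -2, center: -3, right: 0, low-left: 0.
The best of these is 0.

0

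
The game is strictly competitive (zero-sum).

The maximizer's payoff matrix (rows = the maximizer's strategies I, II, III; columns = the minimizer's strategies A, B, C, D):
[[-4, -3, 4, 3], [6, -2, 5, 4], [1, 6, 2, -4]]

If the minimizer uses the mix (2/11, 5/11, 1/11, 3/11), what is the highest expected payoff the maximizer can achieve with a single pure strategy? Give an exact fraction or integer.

2

I: (-4)·(2/11) + (-3)·(5/11) + (4)·(1/11) + (3)·(3/11) = -10/11.
II: (6)·(2/11) + (-2)·(5/11) + (5)·(1/11) + (4)·(3/11) = 19/11.
III: (1)·(2/11) + (6)·(5/11) + (2)·(1/11) + (-4)·(3/11) = 2.
The best pure response is III with expected payoff 2.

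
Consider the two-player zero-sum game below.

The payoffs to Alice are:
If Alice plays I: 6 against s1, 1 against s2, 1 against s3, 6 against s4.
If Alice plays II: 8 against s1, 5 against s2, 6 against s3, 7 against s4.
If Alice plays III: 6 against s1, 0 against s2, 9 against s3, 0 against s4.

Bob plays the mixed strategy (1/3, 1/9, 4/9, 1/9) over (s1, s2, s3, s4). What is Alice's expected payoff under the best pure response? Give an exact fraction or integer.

20/3

I: (6)·(1/3) + (1)·(1/9) + (1)·(4/9) + (6)·(1/9) = 29/9.
II: (8)·(1/3) + (5)·(1/9) + (6)·(4/9) + (7)·(1/9) = 20/3.
III: (6)·(1/3) + (0)·(1/9) + (9)·(4/9) + (0)·(1/9) = 6.
The best pure response is II with expected payoff 20/3.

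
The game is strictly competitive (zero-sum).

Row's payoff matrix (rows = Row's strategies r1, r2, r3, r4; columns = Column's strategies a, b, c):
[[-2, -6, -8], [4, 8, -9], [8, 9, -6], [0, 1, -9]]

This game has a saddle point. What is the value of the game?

-6

Row minima: -8, -9, -6, -9 → Row's maximin is -6.
Column maxima: 8, 9, -6 → Column's minimax is -6.
They coincide at (r3, c), so the value is -6.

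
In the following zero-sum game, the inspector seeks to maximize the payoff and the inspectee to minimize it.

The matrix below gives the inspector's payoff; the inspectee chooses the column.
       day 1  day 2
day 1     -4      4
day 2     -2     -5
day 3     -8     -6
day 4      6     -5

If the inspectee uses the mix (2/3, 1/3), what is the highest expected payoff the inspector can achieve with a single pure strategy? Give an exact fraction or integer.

7/3

day 1: (-4)·(2/3) + (4)·(1/3) = -4/3.
day 2: (-2)·(2/3) + (-5)·(1/3) = -3.
day 3: (-8)·(2/3) + (-6)·(1/3) = -22/3.
day 4: (6)·(2/3) + (-5)·(1/3) = 7/3.
The best pure response is day 4 with expected payoff 7/3.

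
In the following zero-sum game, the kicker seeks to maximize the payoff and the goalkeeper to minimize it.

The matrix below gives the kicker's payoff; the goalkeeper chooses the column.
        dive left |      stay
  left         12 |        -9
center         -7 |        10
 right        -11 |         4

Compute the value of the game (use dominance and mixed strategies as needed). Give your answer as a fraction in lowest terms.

3/2

Row right is strictly dominated by row center, so the kicker never plays it.
The remaining 2×2 game on (left, center) × (dive left, stay) has no saddle point. Let the kicker play left with probability p; indifference gives 12p − 7(1−p) = −9p + 10(1−p), so p = 17/38.
Similarly the goalkeeper's optimal q on dive left is 1/2, and the value is 12·(1/2) + (-9)·(1/2) = 3/2.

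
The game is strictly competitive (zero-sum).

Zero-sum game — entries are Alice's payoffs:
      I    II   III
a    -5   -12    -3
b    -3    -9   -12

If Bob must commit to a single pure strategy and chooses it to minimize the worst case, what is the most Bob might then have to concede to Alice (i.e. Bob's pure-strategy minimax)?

-9

The worst case (largest entry) in each column is I: -3, II: -9, III: -3.
The best (smallest) of these is -9.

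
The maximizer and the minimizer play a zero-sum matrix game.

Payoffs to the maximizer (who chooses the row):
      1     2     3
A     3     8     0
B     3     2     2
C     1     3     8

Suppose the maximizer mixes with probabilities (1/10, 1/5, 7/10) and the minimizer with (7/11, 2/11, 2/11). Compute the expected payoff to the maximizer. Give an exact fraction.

149/55

Against (7/11, 2/11, 2/11), each row's expected payoff is A: 37/11; B: 29/11; C: 29/11.
Taking the (1/10, 1/5, 7/10)-weighted average: (1/10)·(37/11) + (1/5)·(29/11) + (7/10)·(29/11) = 149/55.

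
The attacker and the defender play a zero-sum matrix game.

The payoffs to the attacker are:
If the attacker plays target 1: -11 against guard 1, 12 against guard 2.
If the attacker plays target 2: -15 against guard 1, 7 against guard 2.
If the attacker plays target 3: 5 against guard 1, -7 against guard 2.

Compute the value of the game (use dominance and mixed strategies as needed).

-17/35

Row target 2 is strictly dominated by row target 1, so the attacker never plays it.
The remaining 2×2 game on (target 1, target 3) × (guard 1, guard 2) has no saddle point. Let the attacker play target 1 with probability p; indifference gives −11p + 5(1−p) = 12p − 7(1−p), so p = 12/35.
Similarly the defender's optimal q on guard 1 is 19/35, and the value is -11·(19/35) + (12)·(16/35) = -17/35.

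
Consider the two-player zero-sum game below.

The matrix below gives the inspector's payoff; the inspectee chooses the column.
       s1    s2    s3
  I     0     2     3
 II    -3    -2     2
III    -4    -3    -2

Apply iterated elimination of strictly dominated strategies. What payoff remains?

0

Column s3 is strictly dominated by s1 for the inspectee (0<3, -3<2, -4<-2); eliminate s3.
Row III is strictly dominated by row I (0>-4, 2>-3); eliminate III.
Row II is strictly dominated by row I (0>-3, 2>-2); eliminate II.
Column s2 is strictly dominated by s1 for the inspectee (0<2); eliminate s2.
Only (I, s1) remains, with payoff 0.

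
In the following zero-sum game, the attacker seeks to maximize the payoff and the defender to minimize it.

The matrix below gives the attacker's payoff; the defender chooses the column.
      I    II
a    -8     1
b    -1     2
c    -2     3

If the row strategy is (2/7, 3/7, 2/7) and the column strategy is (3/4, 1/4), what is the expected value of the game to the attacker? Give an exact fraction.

Against (3/4, 1/4), each row's expected payoff is a: -23/4; b: -1/4; c: -3/4.
Taking the (2/7, 3/7, 2/7)-weighted average: (2/7)·(-23/4) + (3/7)·(-1/4) + (2/7)·(-3/4) = -55/28.

-55/28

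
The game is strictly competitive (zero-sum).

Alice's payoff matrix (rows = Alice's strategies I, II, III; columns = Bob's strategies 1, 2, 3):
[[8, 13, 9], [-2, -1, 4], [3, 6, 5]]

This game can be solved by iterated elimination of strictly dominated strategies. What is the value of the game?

Row III is strictly dominated by row I (8>3, 13>6, 9>5); eliminate III.
Row II is strictly dominated by row I (8>-2, 13>-1, 9>4); eliminate II.
Column 3 is strictly dominated by 1 for Bob (8<9); eliminate 3.
Column 2 is strictly dominated by 1 for Bob (8<13); eliminate 2.
Only (I, 1) remains, with payoff 8.

8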